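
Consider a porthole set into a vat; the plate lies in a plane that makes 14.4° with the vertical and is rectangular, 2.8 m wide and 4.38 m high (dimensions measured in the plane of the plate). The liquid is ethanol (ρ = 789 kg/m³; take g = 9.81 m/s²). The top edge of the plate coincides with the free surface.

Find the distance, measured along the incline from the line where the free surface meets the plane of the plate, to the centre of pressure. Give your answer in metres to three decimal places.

y_p = 2.920 m

γ = ρg = 789 × 9.81 / 1000 = 7.74009 kN/m³.
The plate makes 14.4° with the vertical, i.e. θ = 90° − 14.4° = 75.6° to the horizontal. Measuring y along the incline from the free-surface line, vertical depth h = y·sinθ with sinθ = 0.968583.
The centroid lies 4.38/2 = 2.19 m below the top edge, so y_c = 2.19 m and h_c = 2.19 × 0.968583 = 2.1212 m.
A = 2.8 × 4.38 = 12.264 m².
Resultant F = γ·h_c·A = 7.74009 × 2.1212 × 12.264 = 201.354 kN.
I_c = b·h³/12 = 2.8 × 4.38³/12 = 19.6065 m⁴.
Centre of pressure: y_p = y_c + I_c/(y_c·A) = 2.19 + 19.6065/(2.19 × 12.264) = 2.19 + 0.730002 = 2.92 m along the plane.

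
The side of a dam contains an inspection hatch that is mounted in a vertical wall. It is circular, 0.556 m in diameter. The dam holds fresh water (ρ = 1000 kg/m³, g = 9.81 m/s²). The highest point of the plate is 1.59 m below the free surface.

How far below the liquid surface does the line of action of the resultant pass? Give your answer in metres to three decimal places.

γ = ρg = 1000 × 9.81 = 9810 N/m³ = 9.81 kN/m³.
The centroid is at the centre, 0.278 m below the top of the plate, so the centroid depth is h_c = 1.59 + 0.278 = 1.868 m.
A = π(0.278)² = 0.242795 m².
Resultant F = γ·h_c·A = 9.81 × 1.868 × 0.242795 = 4.44924 kN.
I_c = πr⁴/4 = π × 0.278⁴/4 = 0.00469104 m⁴.
Centre of pressure: y_p = y_c + I_c/(y_c·A) = 1.868 + 0.00469104/(1.868 × 0.242795) = 1.868 + 0.0103431 = 1.87834 m along the plane.

h_p = 1.878 m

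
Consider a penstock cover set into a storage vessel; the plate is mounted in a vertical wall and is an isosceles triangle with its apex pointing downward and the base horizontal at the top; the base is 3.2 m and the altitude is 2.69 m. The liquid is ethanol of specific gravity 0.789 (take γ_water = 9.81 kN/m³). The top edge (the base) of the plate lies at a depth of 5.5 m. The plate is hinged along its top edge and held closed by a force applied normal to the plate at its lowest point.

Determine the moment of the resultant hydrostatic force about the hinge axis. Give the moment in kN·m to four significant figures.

M ≈ 204.5 kN·m

γ = 0.789 × 9.81 = 7.74009 kN/m³.
With the apex down, the centroid sits h/3 = 2.69/3 = 0.896667 m below the base (the top edge), so the centroid depth is h_c = 5.5 + 0.896667 = 6.39667 m.
A = ½ × 3.2 × 2.69 = 4.304 m².
Resultant F = γ·h_c·A = 7.74009 × 6.39667 × 4.304 = 213.094 kN.
I_c = b·h³/36 = 3.2 × 2.69³/36 = 1.73023 m⁴.
Centre of pressure: y_p = y_c + I_c/(y_c·A) = 6.39667 + 1.73023/(6.39667 × 4.304) = 6.39667 + 0.062846 = 6.45952 m along the plane.
The resultant acts 0.896667 + 0.062846 = 0.959513 m (along the plate) below the hinge at the top edge, so the moment about the hinge is M = F × 0.959513 = 213.094 × 0.959513 = 204.466 kN·m.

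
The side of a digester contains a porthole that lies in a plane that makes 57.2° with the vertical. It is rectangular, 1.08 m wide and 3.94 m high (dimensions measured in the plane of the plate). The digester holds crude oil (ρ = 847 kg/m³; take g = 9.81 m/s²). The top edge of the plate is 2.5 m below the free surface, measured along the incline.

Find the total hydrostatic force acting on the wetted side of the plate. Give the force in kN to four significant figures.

γ = ρg = 847 × 9.81 / 1000 = 8.30907 kN/m³.
The plate makes 57.2° with the vertical, i.e. θ = 90° − 57.2° = 32.8° to the horizontal. Measuring y along the incline from the free-surface line, vertical depth h = y·sinθ with sinθ = 0.541708.
The centroid lies 3.94/2 = 1.97 m below the top edge, so y_c = 2.5 + 1.97 = 4.47 m and h_c = 4.47 × 0.541708 = 2.42143 m.
A = 1.08 × 3.94 = 4.2552 m².
Resultant F = γ·h_c·A = 8.30907 × 2.42143 × 4.2552 = 85.6139 kN.

F ≈ 85.61 kN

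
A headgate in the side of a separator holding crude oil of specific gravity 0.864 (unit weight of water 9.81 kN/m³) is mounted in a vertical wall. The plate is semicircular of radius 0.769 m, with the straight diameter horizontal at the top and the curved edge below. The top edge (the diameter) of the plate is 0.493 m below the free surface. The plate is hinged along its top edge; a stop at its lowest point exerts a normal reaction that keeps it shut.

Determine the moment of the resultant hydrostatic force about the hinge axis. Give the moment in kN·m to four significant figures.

γ = 0.864 × 9.81 = 8.47584 kN/m³.
The centroid of a semicircle lies 4r/(3π) = 0.326374 m from the diameter, here below the top edge, so the centroid depth is h_c = 0.493 + 0.326374 = 0.819374 m.
A = πr²/2 = π × 0.769²/2 = 0.928908 m².
Resultant F = γ·h_c·A = 8.47584 × 0.819374 × 0.928908 = 6.45116 kN.
I_c = (π/8 − 8/(9π))·r⁴ = 0.109757 × 0.769⁴ = 0.0383829 m⁴.
Centre of pressure: y_p = y_c + I_c/(y_c·A) = 0.819374 + 0.0383829/(0.819374 × 0.928908) = 0.819374 + 0.0504293 = 0.869803 m along the plane.
The resultant acts 0.326374 + 0.0504293 = 0.376803 m (along the plate) below the hinge at the top edge, so the moment about the hinge is M = F × 0.376803 = 6.45116 × 0.376803 = 2.43082 kN·m.

M ≈ 2.431 kN·m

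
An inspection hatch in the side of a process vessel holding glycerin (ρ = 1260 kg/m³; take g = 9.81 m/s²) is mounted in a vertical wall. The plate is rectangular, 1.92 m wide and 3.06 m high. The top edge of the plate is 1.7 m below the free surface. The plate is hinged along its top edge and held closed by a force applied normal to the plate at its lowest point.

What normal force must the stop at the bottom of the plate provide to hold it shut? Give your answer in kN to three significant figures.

P ≈ 136 kN

γ = ρg = 1260 × 9.81 / 1000 = 12.3606 kN/m³.
The centroid lies 3.06/2 = 1.53 m below the top edge, so the centroid depth is h_c = 1.7 + 1.53 = 3.23 m.
A = 1.92 × 3.06 = 5.8752 m².
Resultant F = γ·h_c·A = 12.3606 × 3.23 × 5.8752 = 234.566 kN.
I_c = b·h³/12 = 1.92 × 3.06³/12 = 4.58442 m⁴.
Centre of pressure: y_p = y_c + I_c/(y_c·A) = 3.23 + 4.58442/(3.23 × 5.8752) = 3.23 + 0.241579 = 3.47158 m along the plane.
The resultant acts 1.53 + 0.241579 = 1.77158 m (along the plate) below the hinge at the top edge, so the moment about the hinge is M = F × 1.77158 = 234.566 × 1.77158 = 415.552 kN·m.
A normal force at the bottom, 3.06 m from the hinge, must supply this moment: P = 415.552/3.06 = 135.801 kN.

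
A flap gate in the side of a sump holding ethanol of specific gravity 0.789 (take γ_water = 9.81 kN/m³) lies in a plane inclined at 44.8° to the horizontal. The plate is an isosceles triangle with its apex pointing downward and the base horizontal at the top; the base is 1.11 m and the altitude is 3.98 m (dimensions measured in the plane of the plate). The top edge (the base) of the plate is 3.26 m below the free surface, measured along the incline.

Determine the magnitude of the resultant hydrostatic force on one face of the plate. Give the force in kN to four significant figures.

γ = 0.789 × 9.81 = 7.74009 kN/m³.
Let θ = 44.8° be the plate's angle to the horizontal; measure y along the incline from where the plane meets the free surface. Vertical depth h = y·sinθ with sinθ = 0.704634.
With the apex down, the centroid sits h/3 = 3.98/3 = 1.32667 m below the base (the top edge), so y_c = 3.26 + 1.32667 = 4.58667 m and h_c = 4.58667 × 0.704634 = 3.23192 m.
A = ½ × 1.11 × 3.98 = 2.2089 m².
Resultant F = γ·h_c·A = 7.74009 × 3.23192 × 2.2089 = 55.2564 kN.

F ≈ 55.26 kN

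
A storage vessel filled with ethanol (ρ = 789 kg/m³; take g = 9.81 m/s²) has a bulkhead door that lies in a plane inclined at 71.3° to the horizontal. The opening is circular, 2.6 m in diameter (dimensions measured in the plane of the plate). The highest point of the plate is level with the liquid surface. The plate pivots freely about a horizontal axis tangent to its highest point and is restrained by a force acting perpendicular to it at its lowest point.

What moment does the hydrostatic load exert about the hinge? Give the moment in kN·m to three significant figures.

γ = ρg = 789 × 9.81 / 1000 = 7.74009 kN/m³.
Let θ = 71.3° be the plate's angle to the horizontal; measure y along the incline from where the plane meets the free surface. Vertical depth h = y·sinθ with sinθ = 0.947210.
The centroid is at the centre, 1.3 m below the top of the plate, so y_c = 1.3 m and h_c = 1.3 × 0.947210 = 1.23137 m.
A = π(1.3)² = 5.30929 m².
Resultant F = γ·h_c·A = 7.74009 × 1.23137 × 5.30929 = 50.6024 kN.
I_c = πr⁴/4 = π × 1.3⁴/4 = 2.24318 m⁴.
Centre of pressure: y_p = y_c + I_c/(y_c·A) = 1.3 + 2.24318/(1.3 × 5.30929) = 1.3 + 0.325001 = 1.625 m along the plane.
The resultant acts 1.3 + 0.325001 = 1.625 m (along the plate) below the hinge at the top edge, so the moment about the hinge is M = F × 1.625 = 50.6024 × 1.625 = 82.2289 kN·m.

M ≈ 82.2 kN·m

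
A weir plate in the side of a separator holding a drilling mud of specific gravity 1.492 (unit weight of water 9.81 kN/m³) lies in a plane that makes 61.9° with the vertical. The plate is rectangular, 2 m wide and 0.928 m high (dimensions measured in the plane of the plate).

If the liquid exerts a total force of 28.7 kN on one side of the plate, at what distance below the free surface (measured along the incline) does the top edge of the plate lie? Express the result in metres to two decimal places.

γ = 1.492 × 9.81 = 14.63652 kN/m³.
A = 2 × 0.928 = 1.856 m².
From F = γ·h_c·A, the centroid depth is h_c = 28.7/(14.63652 × 1.856) = 1.05649 m.
The plate makes 61.9° with the vertical, i.e. θ = 90° − 61.9° = 28.1° to the horizontal. Measuring y along the incline from the free-surface line, vertical depth h = y·sinθ with sinθ = 0.471012.
Along the incline, y_c = h_c/sinθ = 1.05649/0.471012 = 2.24302 m.
The centroid lies 0.928/2 = 0.464 m below the top edge, so the top edge sits at y_top = 2.24302 − 0.464 = 1.77902 m along the incline.

y_top ≈ 1.78 m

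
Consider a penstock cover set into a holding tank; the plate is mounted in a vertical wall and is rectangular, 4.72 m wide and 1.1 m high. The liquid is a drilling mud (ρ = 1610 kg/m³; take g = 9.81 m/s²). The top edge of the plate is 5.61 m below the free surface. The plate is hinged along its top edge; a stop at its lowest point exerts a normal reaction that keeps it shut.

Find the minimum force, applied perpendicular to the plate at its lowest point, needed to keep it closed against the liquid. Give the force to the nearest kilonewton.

γ = ρg = 1610 × 9.81 / 1000 = 15.7941 kN/m³.
The centroid lies 1.1/2 = 0.55 m below the top edge, so the centroid depth is h_c = 5.61 + 0.55 = 6.16 m.
A = 4.72 × 1.1 = 5.192 m².
Resultant F = γ·h_c·A = 15.7941 × 6.16 × 5.192 = 505.138 kN.
I_c = b·h³/12 = 4.72 × 1.1³/12 = 0.523527 m⁴.
Centre of pressure: y_p = y_c + I_c/(y_c·A) = 6.16 + 0.523527/(6.16 × 5.192) = 6.16 + 0.0163691 = 6.17637 m along the plane.
The resultant acts 0.55 + 0.0163691 = 0.566369 m (along the plate) below the hinge at the top edge, so the moment about the hinge is M = F × 0.566369 = 505.138 × 0.566369 = 286.095 kN·m.
A normal force at the bottom, 1.1 m from the hinge, must supply this moment: P = 286.095/1.1 = 260.086 kN.

P ≈ 260 kN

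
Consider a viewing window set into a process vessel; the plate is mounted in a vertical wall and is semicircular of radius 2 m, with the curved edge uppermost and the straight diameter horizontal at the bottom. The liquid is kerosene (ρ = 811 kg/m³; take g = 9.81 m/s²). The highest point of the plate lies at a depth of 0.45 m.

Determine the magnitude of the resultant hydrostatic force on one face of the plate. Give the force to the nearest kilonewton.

γ = ρg = 811 × 9.81 / 1000 = 7.95591 kN/m³.
The centroid lies 4r/(3π) = 0.848826 m above the diameter, so r − 4r/(3π) = 2 − 0.848826 = 1.15117 m below the topmost point, so the centroid depth is h_c = 0.45 + 1.15117 = 1.60117 m.
A = πr²/2 = π × 2²/2 = 6.28319 m².
Resultant F = γ·h_c·A = 7.95591 × 1.60117 × 6.28319 = 80.0401 kN.

F ≈ 80 kN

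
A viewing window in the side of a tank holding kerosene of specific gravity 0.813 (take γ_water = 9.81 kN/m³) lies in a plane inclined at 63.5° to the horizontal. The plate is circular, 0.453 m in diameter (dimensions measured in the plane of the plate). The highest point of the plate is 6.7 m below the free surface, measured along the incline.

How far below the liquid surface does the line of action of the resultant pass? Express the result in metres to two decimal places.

γ = 0.813 × 9.81 = 7.97553 kN/m³.
Let θ = 63.5° be the plate's angle to the horizontal; measure y along the incline from where the plane meets the free surface. Vertical depth h = y·sinθ with sinθ = 0.894934.
The centroid is at the centre, 0.2265 m below the top of the plate, so y_c = 6.7 + 0.2265 = 6.9265 m and h_c = 6.9265 × 0.894934 = 6.19876 m.
A = π(0.2265)² = 0.161171 m².
Resultant F = γ·h_c·A = 7.97553 × 6.19876 × 0.161171 = 7.96804 kN.
I_c = πr⁴/4 = π × 0.2265⁴/4 = 0.00206711 m⁴.
Centre of pressure: y_p = y_c + I_c/(y_c·A) = 6.9265 + 0.00206711/(6.9265 × 0.161171) = 6.9265 + 0.00185167 = 6.92835 m along the plane.
Vertically, h_p = y_p·sinθ = 6.92835 × 0.894934 = 6.20042 m.

h_p = 6.20 m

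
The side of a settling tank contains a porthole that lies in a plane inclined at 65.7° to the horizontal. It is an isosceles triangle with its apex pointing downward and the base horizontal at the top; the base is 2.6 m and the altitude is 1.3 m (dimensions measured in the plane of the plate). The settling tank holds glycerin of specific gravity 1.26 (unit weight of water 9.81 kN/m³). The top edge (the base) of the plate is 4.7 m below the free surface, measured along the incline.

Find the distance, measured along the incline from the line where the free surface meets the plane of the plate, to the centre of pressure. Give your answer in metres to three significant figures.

γ = 1.26 × 9.81 = 12.3606 kN/m³.
Let θ = 65.7° be the plate's angle to the horizontal; measure y along the incline from where the plane meets the free surface. Vertical depth h = y·sinθ with sinθ = 0.911403.
With the apex down, the centroid sits h/3 = 1.3/3 = 0.433333 m below the base (the top edge), so y_c = 4.7 + 0.433333 = 5.13333 m and h_c = 5.13333 × 0.911403 = 4.67853 m.
A = ½ × 2.6 × 1.3 = 1.69 m².
Resultant F = γ·h_c·A = 12.3606 × 4.67853 × 1.69 = 97.7318 kN.
I_c = b·h³/36 = 2.6 × 1.3³/36 = 0.158672 m⁴.
Centre of pressure: y_p = y_c + I_c/(y_c·A) = 5.13333 + 0.158672/(5.13333 × 1.69) = 5.13333 + 0.01829 = 5.15162 m along the plane.

y_p = 5.15 m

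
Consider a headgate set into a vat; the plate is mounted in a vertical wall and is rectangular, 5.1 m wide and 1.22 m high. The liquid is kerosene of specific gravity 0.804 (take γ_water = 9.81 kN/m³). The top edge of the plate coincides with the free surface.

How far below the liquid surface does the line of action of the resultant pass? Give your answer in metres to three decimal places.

γ = 0.804 × 9.81 = 7.88724 kN/m³.
The centroid lies 1.22/2 = 0.61 m below the top edge, so the centroid depth is h_c = 0.61 m.
A = 5.1 × 1.22 = 6.222 m².
Resultant F = γ·h_c·A = 7.88724 × 0.61 × 6.222 = 29.9354 kN.
I_c = b·h³/12 = 5.1 × 1.22³/12 = 0.771735 m⁴.
Centre of pressure: y_p = y_c + I_c/(y_c·A) = 0.61 + 0.771735/(0.61 × 6.222) = 0.61 + 0.203333 = 0.813333 m along the plane.

h_p = 0.813 m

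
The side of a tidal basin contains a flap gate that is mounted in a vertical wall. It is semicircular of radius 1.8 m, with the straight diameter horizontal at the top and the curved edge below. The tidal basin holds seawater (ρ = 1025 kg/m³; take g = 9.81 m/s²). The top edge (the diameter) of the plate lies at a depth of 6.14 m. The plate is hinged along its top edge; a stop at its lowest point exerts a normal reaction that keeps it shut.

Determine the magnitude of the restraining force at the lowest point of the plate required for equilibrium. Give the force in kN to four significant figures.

γ = ρg = 1025 × 9.81 / 1000 = 10.05525 kN/m³.
The centroid of a semicircle lies 4r/(3π) = 0.763944 m from the diameter, here below the top edge, so the centroid depth is h_c = 6.14 + 0.763944 = 6.90394 m.
A = πr²/2 = π × 1.8²/2 = 5.08938 m².
Resultant F = γ·h_c·A = 10.05525 × 6.90394 × 5.08938 = 353.309 kN.
I_c = (π/8 − 8/(9π))·r⁴ = 0.109757 × 1.8⁴ = 1.15219 m⁴.
Centre of pressure: y_p = y_c + I_c/(y_c·A) = 6.90394 + 1.15219/(6.90394 × 5.08938) = 6.90394 + 0.0327916 = 6.93673 m along the plane.
The resultant acts 0.763944 + 0.0327916 = 0.796736 m (along the plate) below the hinge at the top edge, so the moment about the hinge is M = F × 0.796736 = 353.309 × 0.796736 = 281.494 kN·m.
A normal force at the bottom, 1.8 m from the hinge, must supply this moment: P = 281.494/1.8 = 156.386 kN.

P ≈ 156.4 kN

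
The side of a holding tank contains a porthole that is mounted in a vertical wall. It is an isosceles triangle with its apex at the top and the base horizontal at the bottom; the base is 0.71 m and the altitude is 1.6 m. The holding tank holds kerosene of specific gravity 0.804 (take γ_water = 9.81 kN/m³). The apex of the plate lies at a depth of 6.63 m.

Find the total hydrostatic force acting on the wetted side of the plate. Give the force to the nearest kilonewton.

F ≈ 34 kN

γ = 0.804 × 9.81 = 7.88724 kN/m³.
With the apex up, the centroid sits 2h/3 = 2 × 1.6/3 = 1.06667 m below the apex, so the centroid depth is h_c = 6.63 + 1.06667 = 7.69667 m.
A = ½ × 0.71 × 1.6 = 0.568 m².
Resultant F = γ·h_c·A = 7.88724 × 7.69667 × 0.568 = 34.4807 kN.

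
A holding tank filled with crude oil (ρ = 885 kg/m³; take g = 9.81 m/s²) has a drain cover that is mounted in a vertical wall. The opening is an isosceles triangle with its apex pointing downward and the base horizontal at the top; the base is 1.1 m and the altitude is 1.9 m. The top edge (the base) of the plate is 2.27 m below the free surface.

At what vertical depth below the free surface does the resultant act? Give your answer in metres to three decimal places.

γ = ρg = 885 × 9.81 / 1000 = 8.68185 kN/m³.
With the apex down, the centroid sits h/3 = 1.9/3 = 0.633333 m below the base (the top edge), so the centroid depth is h_c = 2.27 + 0.633333 = 2.90333 m.
A = ½ × 1.1 × 1.9 = 1.045 m².
Resultant F = γ·h_c·A = 8.68185 × 2.90333 × 1.045 = 26.3406 kN.
I_c = b·h³/36 = 1.1 × 1.9³/36 = 0.209581 m⁴.
Centre of pressure: y_p = y_c + I_c/(y_c·A) = 2.90333 + 0.209581/(2.90333 × 1.045) = 2.90333 + 0.0690779 = 2.97241 m along the plane.

h_p = 2.972 m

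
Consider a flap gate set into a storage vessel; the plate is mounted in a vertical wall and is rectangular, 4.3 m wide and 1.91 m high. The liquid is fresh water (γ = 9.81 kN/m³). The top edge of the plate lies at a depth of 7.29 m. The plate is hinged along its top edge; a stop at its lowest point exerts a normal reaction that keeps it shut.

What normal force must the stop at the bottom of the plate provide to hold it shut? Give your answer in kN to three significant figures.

P ≈ 345 kN

γ = 9.81 kN/m³.
The centroid lies 1.91/2 = 0.955 m below the top edge, so the centroid depth is h_c = 7.29 + 0.955 = 8.245 m.
A = 4.3 × 1.91 = 8.213 m².
Resultant F = γ·h_c·A = 9.81 × 8.245 × 8.213 = 664.296 kN.
I_c = b·h³/12 = 4.3 × 1.91³/12 = 2.49682 m⁴.
Centre of pressure: y_p = y_c + I_c/(y_c·A) = 8.245 + 2.49682/(8.245 × 8.213) = 8.245 + 0.0368718 = 8.28187 m along the plane.
The resultant acts 0.955 + 0.0368718 = 0.991872 m (along the plate) below the hinge at the top edge, so the moment about the hinge is M = F × 0.991872 = 664.296 × 0.991872 = 658.897 kN·m.
A normal force at the bottom, 1.91 m from the hinge, must supply this moment: P = 658.897/1.91 = 344.972 kN.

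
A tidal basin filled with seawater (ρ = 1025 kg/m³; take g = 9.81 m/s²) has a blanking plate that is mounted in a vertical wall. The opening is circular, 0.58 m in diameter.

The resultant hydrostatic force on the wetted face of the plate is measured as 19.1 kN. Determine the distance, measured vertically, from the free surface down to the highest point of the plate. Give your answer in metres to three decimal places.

γ = ρg = 1025 × 9.81 / 1000 = 10.05525 kN/m³.
A = π(0.29)² = 0.264208 m².
From F = γ·h_c·A, the centroid depth is h_c = 19.1/(10.05525 × 0.264208) = 7.18943 m.
The centroid is at the centre, 0.29 m below the top of the plate, so the highest point sits at h_top = 7.18943 − 0.29 = 6.89943 m below the surface.

d_top ≈ 6.899 m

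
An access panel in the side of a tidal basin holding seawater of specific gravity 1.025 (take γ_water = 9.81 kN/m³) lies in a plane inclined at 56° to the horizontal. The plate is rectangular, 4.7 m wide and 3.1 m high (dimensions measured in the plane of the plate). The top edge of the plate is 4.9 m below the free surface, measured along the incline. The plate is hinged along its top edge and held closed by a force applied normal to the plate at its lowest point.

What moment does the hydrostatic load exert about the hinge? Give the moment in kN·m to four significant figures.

γ = 1.025 × 9.81 = 10.05525 kN/m³.
Let θ = 56° be the plate's angle to the horizontal; measure y along the incline from where the plane meets the free surface. Vertical depth h = y·sinθ with sinθ = 0.829038.
The centroid lies 3.1/2 = 1.55 m below the top edge, so y_c = 4.9 + 1.55 = 6.45 m and h_c = 6.45 × 0.829038 = 5.3473 m.
A = 4.7 × 3.1 = 14.57 m².
Resultant F = γ·h_c·A = 10.05525 × 5.3473 × 14.57 = 783.406 kN.
I_c = b·h³/12 = 4.7 × 3.1³/12 = 11.6681 m⁴.
Centre of pressure: y_p = y_c + I_c/(y_c·A) = 6.45 + 11.6681/(6.45 × 14.57) = 6.45 + 0.12416 = 6.57416 m along the plane.
The resultant acts 1.55 + 0.12416 = 1.67416 m (along the plate) below the hinge at the top edge, so the moment about the hinge is M = F × 1.67416 = 783.406 × 1.67416 = 1311.55 kN·m.

M ≈ 1312 kN·m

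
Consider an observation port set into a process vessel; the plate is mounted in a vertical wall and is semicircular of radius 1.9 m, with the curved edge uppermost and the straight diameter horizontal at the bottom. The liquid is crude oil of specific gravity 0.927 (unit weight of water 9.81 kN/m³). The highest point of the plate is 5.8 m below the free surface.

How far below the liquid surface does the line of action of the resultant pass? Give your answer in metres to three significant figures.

h_p = 6.93 m

γ = 0.927 × 9.81 = 9.09387 kN/m³.
The centroid lies 4r/(3π) = 0.806385 m above the diameter, so r − 4r/(3π) = 1.9 − 0.806385 = 1.09361 m below the topmost point, so the centroid depth is h_c = 5.8 + 1.09361 = 6.89361 m.
A = πr²/2 = π × 1.9²/2 = 5.67057 m².
Resultant F = γ·h_c·A = 9.09387 × 6.89361 × 5.67057 = 355.486 kN.
I_c = (π/8 − 8/(9π))·r⁴ = 0.109757 × 1.9⁴ = 1.43036 m⁴.
Centre of pressure: y_p = y_c + I_c/(y_c·A) = 6.89361 + 1.43036/(6.89361 × 5.67057) = 6.89361 + 0.0365908 = 6.9302 m along the plane.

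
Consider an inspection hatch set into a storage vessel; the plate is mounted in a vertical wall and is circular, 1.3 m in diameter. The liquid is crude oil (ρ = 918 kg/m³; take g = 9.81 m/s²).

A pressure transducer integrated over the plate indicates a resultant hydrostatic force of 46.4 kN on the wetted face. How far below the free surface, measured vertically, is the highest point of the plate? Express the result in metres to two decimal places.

d_top ≈ 3.23 m

γ = ρg = 918 × 9.81 / 1000 = 9.00558 kN/m³.
A = π(0.65)² = 1.32732 m².
From F = γ·h_c·A, the centroid depth is h_c = 46.4/(9.00558 × 1.32732) = 3.88178 m.
The centroid is at the centre, 0.65 m below the top of the plate, so the highest point sits at h_top = 3.88178 − 0.65 = 3.23178 m below the surface.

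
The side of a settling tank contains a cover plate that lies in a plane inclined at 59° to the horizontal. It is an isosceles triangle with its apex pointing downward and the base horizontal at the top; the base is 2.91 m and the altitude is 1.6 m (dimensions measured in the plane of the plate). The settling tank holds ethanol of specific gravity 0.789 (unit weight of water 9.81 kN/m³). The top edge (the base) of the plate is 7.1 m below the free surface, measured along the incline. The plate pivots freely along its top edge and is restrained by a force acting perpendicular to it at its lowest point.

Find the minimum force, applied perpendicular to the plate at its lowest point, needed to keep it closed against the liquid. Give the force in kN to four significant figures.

γ = 0.789 × 9.81 = 7.74009 kN/m³.
Let θ = 59° be the plate's angle to the horizontal; measure y along the incline from where the plane meets the free surface. Vertical depth h = y·sinθ with sinθ = 0.857167.
With the apex down, the centroid sits h/3 = 1.6/3 = 0.533333 m below the base (the top edge), so y_c = 7.1 + 0.533333 = 7.63333 m and h_c = 7.63333 × 0.857167 = 6.54304 m.
A = ½ × 2.91 × 1.6 = 2.328 m².
Resultant F = γ·h_c·A = 7.74009 × 6.54304 × 2.328 = 117.899 kN.
I_c = b·h³/36 = 2.91 × 1.6³/36 = 0.331093 m⁴.
Centre of pressure: y_p = y_c + I_c/(y_c·A) = 7.63333 + 0.331093/(7.63333 × 2.328) = 7.63333 + 0.0186317 = 7.65196 m along the plane.
The resultant acts 0.533333 + 0.0186317 = 0.551965 m (along the plate) below the hinge at the top edge, so the moment about the hinge is M = F × 0.551965 = 117.899 × 0.551965 = 65.0761 kN·m.
A normal force at the bottom, 1.6 m from the hinge, must supply this moment: P = 65.0761/1.6 = 40.6726 kN.

P ≈ 40.67 kN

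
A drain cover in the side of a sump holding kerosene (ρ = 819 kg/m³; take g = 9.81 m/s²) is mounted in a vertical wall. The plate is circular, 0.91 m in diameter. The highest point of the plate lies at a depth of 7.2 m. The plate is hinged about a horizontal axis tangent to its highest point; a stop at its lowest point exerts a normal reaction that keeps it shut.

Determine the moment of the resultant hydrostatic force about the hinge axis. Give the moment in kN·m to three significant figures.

γ = ρg = 819 × 9.81 / 1000 = 8.03439 kN/m³.
The centroid is at the centre, 0.455 m below the top of the plate, so the centroid depth is h_c = 7.2 + 0.455 = 7.655 m.
A = π(0.455)² = 0.650388 m².
Resultant F = γ·h_c·A = 8.03439 × 7.655 × 0.650388 = 40.001 kN.
I_c = πr⁴/4 = π × 0.455⁴/4 = 0.0336617 m⁴.
Centre of pressure: y_p = y_c + I_c/(y_c·A) = 7.655 + 0.0336617/(7.655 × 0.650388) = 7.655 + 0.00676112 = 7.66176 m along the plane.
The resultant acts 0.455 + 0.00676112 = 0.461761 m (along the plate) below the hinge at the top edge, so the moment about the hinge is M = F × 0.461761 = 40.001 × 0.461761 = 18.4709 kN·m.

M ≈ 18.5 kN·m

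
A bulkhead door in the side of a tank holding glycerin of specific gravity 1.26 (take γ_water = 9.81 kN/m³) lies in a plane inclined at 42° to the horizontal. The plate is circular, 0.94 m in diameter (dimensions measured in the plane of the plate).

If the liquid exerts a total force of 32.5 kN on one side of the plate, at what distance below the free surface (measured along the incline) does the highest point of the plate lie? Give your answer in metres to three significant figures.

γ = 1.26 × 9.81 = 12.3606 kN/m³.
A = π(0.47)² = 0.693978 m².
From F = γ·h_c·A, the centroid depth is h_c = 32.5/(12.3606 × 0.693978) = 3.78877 m.
Let θ = 42° be the plate's angle to the horizontal; measure y along the incline from where the plane meets the free surface. Vertical depth h = y·sinθ with sinθ = 0.669131.
Along the incline, y_c = h_c/sinθ = 3.78877/0.669131 = 5.66222 m.
The centroid is at the centre, 0.47 m below the top of the plate, so the highest point sits at y_top = 5.66222 − 0.47 = 5.19222 m along the incline.

y_top ≈ 5.19 m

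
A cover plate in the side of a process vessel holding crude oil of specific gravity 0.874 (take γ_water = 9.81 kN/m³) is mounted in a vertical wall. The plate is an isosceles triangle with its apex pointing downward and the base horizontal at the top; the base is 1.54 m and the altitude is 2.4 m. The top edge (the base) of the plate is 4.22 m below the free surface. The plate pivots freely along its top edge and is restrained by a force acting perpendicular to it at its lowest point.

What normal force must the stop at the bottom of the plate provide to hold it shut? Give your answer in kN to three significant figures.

γ = 0.874 × 9.81 = 8.57394 kN/m³.
With the apex down, the centroid sits h/3 = 2.4/3 = 0.8 m below the base (the top edge), so the centroid depth is h_c = 4.22 + 0.8 = 5.02 m.
A = ½ × 1.54 × 2.4 = 1.848 m².
Resultant F = γ·h_c·A = 8.57394 × 5.02 × 1.848 = 79.5401 kN.
I_c = b·h³/36 = 1.54 × 2.4³/36 = 0.59136 m⁴.
Centre of pressure: y_p = y_c + I_c/(y_c·A) = 5.02 + 0.59136/(5.02 × 1.848) = 5.02 + 0.063745 = 5.08374 m along the plane.
The resultant acts 0.8 + 0.063745 = 0.863745 m (along the plate) below the hinge at the top edge, so the moment about the hinge is M = F × 0.863745 = 79.5401 × 0.863745 = 68.7024 kN·m.
A normal force at the bottom, 2.4 m from the hinge, must supply this moment: P = 68.7024/2.4 = 28.626 kN.

P ≈ 28.6 kN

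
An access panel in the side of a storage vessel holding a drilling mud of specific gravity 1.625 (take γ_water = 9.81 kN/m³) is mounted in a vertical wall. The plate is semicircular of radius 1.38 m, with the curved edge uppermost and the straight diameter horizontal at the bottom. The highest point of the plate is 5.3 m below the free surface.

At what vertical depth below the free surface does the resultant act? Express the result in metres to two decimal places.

h_p = 6.12 m

γ = 1.625 × 9.81 = 15.94125 kN/m³.
The centroid lies 4r/(3π) = 0.58569 m above the diameter, so r − 4r/(3π) = 1.38 − 0.58569 = 0.79431 m below the topmost point, so the centroid depth is h_c = 5.3 + 0.79431 = 6.09431 m.
A = πr²/2 = π × 1.38²/2 = 2.99142 m².
Resultant F = γ·h_c·A = 15.94125 × 6.09431 × 2.99142 = 290.619 kN.
I_c = (π/8 − 8/(9π))·r⁴ = 0.109757 × 1.38⁴ = 0.39806 m⁴.
Centre of pressure: y_p = y_c + I_c/(y_c·A) = 6.09431 + 0.39806/(6.09431 × 2.99142) = 6.09431 + 0.0218347 = 6.11614 m along the plane.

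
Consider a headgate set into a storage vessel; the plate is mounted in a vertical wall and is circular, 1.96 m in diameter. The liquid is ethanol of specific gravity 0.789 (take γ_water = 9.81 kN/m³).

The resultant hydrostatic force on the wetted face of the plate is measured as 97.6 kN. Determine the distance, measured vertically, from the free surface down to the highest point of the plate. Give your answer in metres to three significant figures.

γ = 0.789 × 9.81 = 7.74009 kN/m³.
A = π(0.98)² = 3.01719 m².
From F = γ·h_c·A, the centroid depth is h_c = 97.6/(7.74009 × 3.01719) = 4.17928 m.
The centroid is at the centre, 0.98 m below the top of the plate, so the highest point sits at h_top = 4.17928 − 0.98 = 3.19928 m below the surface.

d_top ≈ 3.20 m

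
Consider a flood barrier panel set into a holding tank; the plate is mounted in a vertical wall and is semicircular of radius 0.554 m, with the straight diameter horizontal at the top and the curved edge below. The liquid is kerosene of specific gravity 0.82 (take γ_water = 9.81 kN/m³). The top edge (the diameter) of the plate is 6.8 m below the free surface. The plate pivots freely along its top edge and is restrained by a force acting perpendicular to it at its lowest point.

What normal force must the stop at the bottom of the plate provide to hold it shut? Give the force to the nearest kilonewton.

γ = 0.82 × 9.81 = 8.0442 kN/m³.
The centroid of a semicircle lies 4r/(3π) = 0.235125 m from the diameter, here below the top edge, so the centroid depth is h_c = 6.8 + 0.235125 = 7.03512 m.
A = πr²/2 = π × 0.554²/2 = 0.482103 m².
Resultant F = γ·h_c·A = 8.0442 × 7.03512 × 0.482103 = 27.2831 kN.
I_c = (π/8 − 8/(9π))·r⁴ = 0.109757 × 0.554⁴ = 0.0103388 m⁴.
Centre of pressure: y_p = y_c + I_c/(y_c·A) = 7.03512 + 0.0103388/(7.03512 × 0.482103) = 7.03512 + 0.00304831 = 7.03817 m along the plane.
The resultant acts 0.235125 + 0.00304831 = 0.238173 m (along the plate) below the hinge at the top edge, so the moment about the hinge is M = F × 0.238173 = 27.2831 × 0.238173 = 6.4981 kN·m.
A normal force at the bottom, 0.554 m from the hinge, must supply this moment: P = 6.4981/0.554 = 11.7294 kN.

P ≈ 12 kN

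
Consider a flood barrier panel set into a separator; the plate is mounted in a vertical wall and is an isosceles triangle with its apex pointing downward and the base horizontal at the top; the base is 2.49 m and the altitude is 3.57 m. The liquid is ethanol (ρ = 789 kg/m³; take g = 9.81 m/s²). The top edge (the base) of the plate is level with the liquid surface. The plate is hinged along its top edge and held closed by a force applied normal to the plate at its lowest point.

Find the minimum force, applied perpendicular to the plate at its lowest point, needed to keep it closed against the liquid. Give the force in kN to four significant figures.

P ≈ 20.47 kN

γ = ρg = 789 × 9.81 / 1000 = 7.74009 kN/m³.
With the apex down, the centroid sits h/3 = 3.57/3 = 1.19 m below the base (the top edge), so the centroid depth is h_c = 1.19 m.
A = ½ × 2.49 × 3.57 = 4.44465 m².
Resultant F = γ·h_c·A = 7.74009 × 1.19 × 4.44465 = 40.9384 kN.
I_c = b·h³/36 = 2.49 × 3.57³/36 = 3.14703 m⁴.
Centre of pressure: y_p = y_c + I_c/(y_c·A) = 1.19 + 3.14703/(1.19 × 4.44465) = 1.19 + 0.594999 = 1.785 m along the plane.
The resultant acts 1.19 + 0.594999 = 1.785 m (along the plate) below the hinge at the top edge, so the moment about the hinge is M = F × 1.785 = 40.9384 × 1.785 = 73.075 kN·m.
A normal force at the bottom, 3.57 m from the hinge, must supply this moment: P = 73.075/3.57 = 20.4692 kN.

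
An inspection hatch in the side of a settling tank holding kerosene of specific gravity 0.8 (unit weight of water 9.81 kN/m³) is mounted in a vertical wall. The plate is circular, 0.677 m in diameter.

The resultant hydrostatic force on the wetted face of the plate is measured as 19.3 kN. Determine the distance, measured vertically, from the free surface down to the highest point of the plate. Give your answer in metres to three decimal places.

d_top ≈ 6.493 m

γ = 0.8 × 9.81 = 7.848 kN/m³.
A = π(0.3385)² = 0.359971 m².
From F = γ·h_c·A, the centroid depth is h_c = 19.3/(7.848 × 0.359971) = 6.83173 m.
The centroid is at the centre, 0.3385 m below the top of the plate, so the highest point sits at h_top = 6.83173 − 0.3385 = 6.49323 m below the surface.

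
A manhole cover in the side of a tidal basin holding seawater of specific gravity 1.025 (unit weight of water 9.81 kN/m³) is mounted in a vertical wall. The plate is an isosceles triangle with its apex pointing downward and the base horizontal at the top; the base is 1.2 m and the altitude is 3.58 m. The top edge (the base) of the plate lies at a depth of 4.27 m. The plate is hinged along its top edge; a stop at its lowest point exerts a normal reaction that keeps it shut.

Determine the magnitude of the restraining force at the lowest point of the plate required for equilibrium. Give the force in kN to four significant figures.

γ = 1.025 × 9.81 = 10.05525 kN/m³.
With the apex down, the centroid sits h/3 = 3.58/3 = 1.19333 m below the base (the top edge), so the centroid depth is h_c = 4.27 + 1.19333 = 5.46333 m.
A = ½ × 1.2 × 3.58 = 2.148 m².
Resultant F = γ·h_c·A = 10.05525 × 5.46333 × 2.148 = 118.001 kN.
I_c = b·h³/36 = 1.2 × 3.58³/36 = 1.52942 m⁴.
Centre of pressure: y_p = y_c + I_c/(y_c·A) = 5.46333 + 1.52942/(5.46333 × 2.148) = 5.46333 + 0.130327 = 5.59366 m along the plane.
The resultant acts 1.19333 + 0.130327 = 1.32366 m (along the plate) below the hinge at the top edge, so the moment about the hinge is M = F × 1.32366 = 118.001 × 1.32366 = 156.193 kN·m.
A normal force at the bottom, 3.58 m from the hinge, must supply this moment: P = 156.193/3.58 = 43.6293 kN.

P ≈ 43.63 kN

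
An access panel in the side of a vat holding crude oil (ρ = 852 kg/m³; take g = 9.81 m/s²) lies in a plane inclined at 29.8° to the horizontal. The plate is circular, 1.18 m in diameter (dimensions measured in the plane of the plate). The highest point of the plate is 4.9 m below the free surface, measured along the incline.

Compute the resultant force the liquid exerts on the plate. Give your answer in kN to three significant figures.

γ = ρg = 852 × 9.81 / 1000 = 8.35812 kN/m³.
Let θ = 29.8° be the plate's angle to the horizontal; measure y along the incline from where the plane meets the free surface. Vertical depth h = y·sinθ with sinθ = 0.496974.
The centroid is at the centre, 0.59 m below the top of the plate, so y_c = 4.9 + 0.59 = 5.49 m and h_c = 5.49 × 0.496974 = 2.72839 m.
A = π(0.59)² = 1.09359 m².
Resultant F = γ·h_c·A = 8.35812 × 2.72839 × 1.09359 = 24.9385 kN.

F ≈ 24.9 kN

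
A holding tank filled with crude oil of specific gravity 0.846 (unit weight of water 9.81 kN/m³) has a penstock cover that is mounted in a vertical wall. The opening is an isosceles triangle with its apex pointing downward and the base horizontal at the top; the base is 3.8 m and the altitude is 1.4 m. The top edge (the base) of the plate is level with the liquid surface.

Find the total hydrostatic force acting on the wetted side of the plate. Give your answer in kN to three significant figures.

γ = 0.846 × 9.81 = 8.29926 kN/m³.
With the apex down, the centroid sits h/3 = 1.4/3 = 0.466667 m below the base (the top edge), so the centroid depth is h_c = 0.466667 m.
A = ½ × 3.8 × 1.4 = 2.66 m².
Resultant F = γ·h_c·A = 8.29926 × 0.466667 × 2.66 = 10.3022 kN.

F ≈ 10.3 kN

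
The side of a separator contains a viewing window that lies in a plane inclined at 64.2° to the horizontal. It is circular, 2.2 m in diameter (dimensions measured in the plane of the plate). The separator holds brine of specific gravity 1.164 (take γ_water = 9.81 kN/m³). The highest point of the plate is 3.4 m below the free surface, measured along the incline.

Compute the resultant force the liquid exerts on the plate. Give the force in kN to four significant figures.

γ = 1.164 × 9.81 = 11.41884 kN/m³.
Let θ = 64.2° be the plate's angle to the horizontal; measure y along the incline from where the plane meets the free surface. Vertical depth h = y·sinθ with sinθ = 0.900319.
The centroid is at the centre, 1.1 m below the top of the plate, so y_c = 3.4 + 1.1 = 4.5 m and h_c = 4.5 × 0.900319 = 4.05144 m.
A = π(1.1)² = 3.80133 m².
Resultant F = γ·h_c·A = 11.41884 × 4.05144 × 3.80133 = 175.86 kN.

F ≈ 175.9 kN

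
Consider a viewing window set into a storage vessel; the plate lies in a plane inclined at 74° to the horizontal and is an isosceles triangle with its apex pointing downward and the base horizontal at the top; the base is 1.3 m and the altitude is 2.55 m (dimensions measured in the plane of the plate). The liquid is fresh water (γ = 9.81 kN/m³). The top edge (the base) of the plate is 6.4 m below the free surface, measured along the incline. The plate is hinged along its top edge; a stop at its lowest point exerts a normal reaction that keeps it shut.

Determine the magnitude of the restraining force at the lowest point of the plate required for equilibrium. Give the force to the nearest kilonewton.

P ≈ 40 kN

γ = 9.81 kN/m³.
Let θ = 74° be the plate's angle to the horizontal; measure y along the incline from where the plane meets the free surface. Vertical depth h = y·sinθ with sinθ = 0.961262.
With the apex down, the centroid sits h/3 = 2.55/3 = 0.85 m below the base (the top edge), so y_c = 6.4 + 0.85 = 7.25 m and h_c = 7.25 × 0.961262 = 6.96915 m.
A = ½ × 1.3 × 2.55 = 1.6575 m².
Resultant F = γ·h_c·A = 9.81 × 6.96915 × 1.6575 = 113.319 kN.
I_c = b·h³/36 = 1.3 × 2.55³/36 = 0.598772 m⁴.
Centre of pressure: y_p = y_c + I_c/(y_c·A) = 7.25 + 0.598772/(7.25 × 1.6575) = 7.25 + 0.0498276 = 7.29983 m along the plane.
The resultant acts 0.85 + 0.0498276 = 0.899828 m (along the plate) below the hinge at the top edge, so the moment about the hinge is M = F × 0.899828 = 113.319 × 0.899828 = 101.968 kN·m.
A normal force at the bottom, 2.55 m from the hinge, must supply this moment: P = 101.968/2.55 = 39.9875 kN.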